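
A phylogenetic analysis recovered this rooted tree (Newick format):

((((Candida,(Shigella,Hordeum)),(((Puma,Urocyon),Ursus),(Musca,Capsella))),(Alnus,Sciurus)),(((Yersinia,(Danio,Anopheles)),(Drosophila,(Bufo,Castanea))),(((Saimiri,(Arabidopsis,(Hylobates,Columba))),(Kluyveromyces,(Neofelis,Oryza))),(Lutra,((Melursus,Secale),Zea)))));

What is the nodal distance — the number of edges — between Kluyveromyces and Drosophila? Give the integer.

The MRCA of Kluyveromyces and Drosophila is the node subtending (((Yersinia,(Danio,Anopheles)),(Drosophila,(Bufo,Castanea))),(((Saimiri,(Arabidopsis,(Hylobates,Columba))),(Kluyveromyces,(Neofelis,Oryza))),(Lutra,((Melursus,Secale),Zea)))).
From Kluyveromyces up to that node: 4 branches. From Drosophila up to the same node: 3 branches. Total: 4 + 3 = 7.

7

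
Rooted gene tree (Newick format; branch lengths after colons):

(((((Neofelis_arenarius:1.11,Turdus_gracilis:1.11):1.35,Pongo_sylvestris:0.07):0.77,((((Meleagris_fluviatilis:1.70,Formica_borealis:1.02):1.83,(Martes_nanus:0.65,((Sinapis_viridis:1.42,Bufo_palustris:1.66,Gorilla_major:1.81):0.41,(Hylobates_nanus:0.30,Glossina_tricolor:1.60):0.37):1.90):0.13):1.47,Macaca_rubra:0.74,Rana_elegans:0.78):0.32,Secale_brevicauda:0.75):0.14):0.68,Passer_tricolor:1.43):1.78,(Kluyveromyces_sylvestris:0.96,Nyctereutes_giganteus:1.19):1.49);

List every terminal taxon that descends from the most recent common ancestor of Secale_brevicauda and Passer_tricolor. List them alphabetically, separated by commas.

Tracing Secale_brevicauda: it sits inside ((((Meleagris_fluviatilis,Formica_borealis),(Martes_nanus,((Sinapis_viridis,Bufo_palustris,Gorilla_major),(Hylobates_nanus,Glossina_tricolor)))),Macaca_rubra,Rana_elegans),Secale_brevicauda).
Tracing Passer_tricolor: it sits inside ((((Neofelis_arenarius,Turdus_gracilis),Pongo_sylvestris),((((Meleagris_fluviatilis,Formica_borealis),(Martes_nanus,((Sinapis_viridis,Bufo_palustris,Gorilla_major),(Hylobates_nanus,Glossina_tricolor)))),Macaca_rubra,Rana_elegans),Secale_brevicauda)),Passer_tricolor).
The smallest clade enclosing both is ((((Neofelis_arenarius,Turdus_gracilis),Pongo_sylvestris),((((Meleagris_fluviatilis,Formica_borealis),(Martes_nanus,((Sinapis_viridis,Bufo_palustris,Gorilla_major),(Hylobates_nanus,Glossina_tricolor)))),Macaca_rubra,Rana_elegans),Secale_brevicauda)),Passer_tricolor); the answer is its 15 terminal taxa in alphabetical order.

Bufo_palustris, Formica_borealis, Glossina_tricolor, Gorilla_major, Hylobates_nanus, Macaca_rubra, Martes_nanus, Meleagris_fluviatilis, Neofelis_arenarius, Passer_tricolor, Pongo_sylvestris, Rana_elegans, Secale_brevicauda, Sinapis_viridis, Turdus_gracilis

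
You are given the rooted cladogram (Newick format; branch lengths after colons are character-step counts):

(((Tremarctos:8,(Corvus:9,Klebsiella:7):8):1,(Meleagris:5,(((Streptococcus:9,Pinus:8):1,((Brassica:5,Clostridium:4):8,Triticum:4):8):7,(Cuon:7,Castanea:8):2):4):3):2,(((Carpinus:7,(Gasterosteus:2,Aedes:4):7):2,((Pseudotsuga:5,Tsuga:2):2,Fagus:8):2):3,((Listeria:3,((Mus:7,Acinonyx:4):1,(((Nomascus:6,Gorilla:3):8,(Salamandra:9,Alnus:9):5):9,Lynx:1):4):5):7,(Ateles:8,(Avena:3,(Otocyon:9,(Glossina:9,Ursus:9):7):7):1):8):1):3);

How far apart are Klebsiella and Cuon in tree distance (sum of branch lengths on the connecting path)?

The path runs Klebsiella → … → MRCA → … → Cuon; the MRCA is the node subtending ((Tremarctos,(Corvus,Klebsiella)),(Meleagris,(((Streptococcus,Pinus),((Brassica,Clostridium),Triticum)),(Cuon,Castanea)))).
Branch lengths along that path: 7 + 8 + 1 + 3 + 4 + 2 + 7 = 32.

32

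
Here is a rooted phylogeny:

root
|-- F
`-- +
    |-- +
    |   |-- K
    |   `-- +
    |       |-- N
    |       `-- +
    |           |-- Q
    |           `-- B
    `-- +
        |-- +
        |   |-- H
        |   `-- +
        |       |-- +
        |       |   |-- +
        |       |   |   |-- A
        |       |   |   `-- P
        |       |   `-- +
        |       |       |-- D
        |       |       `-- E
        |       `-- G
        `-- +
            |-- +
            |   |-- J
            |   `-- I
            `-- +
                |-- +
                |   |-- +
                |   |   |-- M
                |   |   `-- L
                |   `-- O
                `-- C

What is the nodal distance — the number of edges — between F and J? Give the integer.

The MRCA of F and J is the root of the tree.
From F up to that node: 1 branch. From J up to the same node: 5 branches. Total: 1 + 5 = 6.

6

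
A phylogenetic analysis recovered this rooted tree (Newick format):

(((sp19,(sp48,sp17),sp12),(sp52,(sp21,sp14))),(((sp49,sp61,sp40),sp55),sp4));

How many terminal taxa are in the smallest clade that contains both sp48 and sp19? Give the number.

The MRCA of sp48 and sp19 is the node subtending (sp19,(sp48,sp17),sp12).
That clade contains 4 terminal taxa: sp12, sp17, sp19, sp48.

4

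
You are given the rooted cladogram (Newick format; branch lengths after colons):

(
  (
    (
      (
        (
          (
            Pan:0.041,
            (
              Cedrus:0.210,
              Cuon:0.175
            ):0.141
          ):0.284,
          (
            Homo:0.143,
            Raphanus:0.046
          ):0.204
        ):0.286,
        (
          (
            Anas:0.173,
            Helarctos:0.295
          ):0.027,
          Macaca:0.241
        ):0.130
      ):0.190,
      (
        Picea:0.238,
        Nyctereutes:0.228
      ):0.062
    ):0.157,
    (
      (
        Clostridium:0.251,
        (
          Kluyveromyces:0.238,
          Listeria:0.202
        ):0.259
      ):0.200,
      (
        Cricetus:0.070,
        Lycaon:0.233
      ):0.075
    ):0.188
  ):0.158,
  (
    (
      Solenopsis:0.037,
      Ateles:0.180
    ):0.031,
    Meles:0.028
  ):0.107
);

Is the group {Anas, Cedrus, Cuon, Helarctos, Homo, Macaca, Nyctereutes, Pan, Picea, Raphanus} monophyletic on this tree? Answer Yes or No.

The most recent common ancestor of these taxa subtends ((((Pan,(Cedrus,Cuon)),(Homo,Raphanus)),((Anas,Helarctos),Macaca)),(Picea,Nyctereutes)).
That clade has exactly 10 tips — every listed taxon and nothing else — so the group is monophyletic.

Yes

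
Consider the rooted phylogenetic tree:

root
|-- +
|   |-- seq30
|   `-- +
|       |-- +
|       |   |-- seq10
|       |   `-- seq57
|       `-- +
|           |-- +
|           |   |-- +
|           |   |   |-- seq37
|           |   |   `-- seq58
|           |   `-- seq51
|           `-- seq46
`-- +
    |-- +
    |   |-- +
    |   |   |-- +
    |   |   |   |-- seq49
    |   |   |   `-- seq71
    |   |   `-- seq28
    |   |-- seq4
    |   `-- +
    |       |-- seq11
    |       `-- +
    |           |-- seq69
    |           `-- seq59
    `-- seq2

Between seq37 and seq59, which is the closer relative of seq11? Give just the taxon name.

The MRCA of seq11 and seq59 subtends (seq11,(seq69,seq59)) (3 taxa).
The MRCA of seq11 and seq37 is the root, subtending the entire tree (15 taxa).
The first is nested inside the second, so seq11 shares a more recent common ancestor with seq59.

seq59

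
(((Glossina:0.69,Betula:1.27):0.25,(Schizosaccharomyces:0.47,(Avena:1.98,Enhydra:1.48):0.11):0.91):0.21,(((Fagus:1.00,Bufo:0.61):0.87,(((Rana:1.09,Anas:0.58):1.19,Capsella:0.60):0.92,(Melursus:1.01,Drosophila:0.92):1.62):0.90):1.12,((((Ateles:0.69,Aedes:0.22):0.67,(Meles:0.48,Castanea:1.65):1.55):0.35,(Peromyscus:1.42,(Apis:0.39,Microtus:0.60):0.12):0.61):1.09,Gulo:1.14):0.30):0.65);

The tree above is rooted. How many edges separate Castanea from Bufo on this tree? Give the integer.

The MRCA of Castanea and Bufo is the node subtending (((Fagus,Bufo),(((Rana,Anas),Capsella),(Melursus,Drosophila))),((((Ateles,Aedes),(Meles,Castanea)),(Peromyscus,(Apis,Microtus))),Gulo)).
From Castanea up to that node: 5 branches. From Bufo up to the same node: 3 branches. Total: 5 + 3 = 8.

8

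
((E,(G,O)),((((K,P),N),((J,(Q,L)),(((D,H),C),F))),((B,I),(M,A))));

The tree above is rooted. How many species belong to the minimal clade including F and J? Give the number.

7

The MRCA of F and J is the node subtending ((J,(Q,L)),(((D,H),C),F)).
That clade contains 7 terminal taxa: C, D, F, H, J, L, Q.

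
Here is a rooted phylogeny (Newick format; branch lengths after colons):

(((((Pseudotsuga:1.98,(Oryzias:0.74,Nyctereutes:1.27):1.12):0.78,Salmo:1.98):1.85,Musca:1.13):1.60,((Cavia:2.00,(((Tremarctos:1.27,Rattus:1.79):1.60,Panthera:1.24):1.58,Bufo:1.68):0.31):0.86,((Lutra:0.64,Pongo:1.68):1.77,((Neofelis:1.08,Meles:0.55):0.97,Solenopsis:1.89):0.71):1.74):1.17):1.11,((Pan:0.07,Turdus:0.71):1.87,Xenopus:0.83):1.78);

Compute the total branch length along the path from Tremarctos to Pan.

11.62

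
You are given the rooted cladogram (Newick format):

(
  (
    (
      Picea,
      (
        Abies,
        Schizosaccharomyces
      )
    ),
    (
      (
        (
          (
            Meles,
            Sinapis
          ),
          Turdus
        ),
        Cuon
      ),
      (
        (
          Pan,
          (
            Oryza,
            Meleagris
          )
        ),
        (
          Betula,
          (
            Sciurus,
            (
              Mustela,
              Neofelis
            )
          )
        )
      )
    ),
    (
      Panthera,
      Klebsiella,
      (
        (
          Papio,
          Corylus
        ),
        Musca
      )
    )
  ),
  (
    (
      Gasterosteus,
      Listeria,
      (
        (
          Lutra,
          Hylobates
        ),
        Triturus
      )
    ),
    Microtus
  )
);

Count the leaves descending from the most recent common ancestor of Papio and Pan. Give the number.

The MRCA of Papio and Pan is the node subtending ((Picea,(Abies,Schizosaccharomyces)),((((Meles,Sinapis),Turdus),Cuon),((Pan,(Oryza,Meleagris)),(Betula,(Sciurus,(Mustela,Neofelis))))),(Panthera,Klebsiella,((Papio,Corylus),Musca))).
That clade contains 19 terminal taxa: Abies, Betula, Corylus, Cuon, Klebsiella, Meleagris, Meles, Musca, Mustela, Neofelis, Oryza, Pan, Panthera, Papio, Picea, Schizosaccharomyces, Sciurus, Sinapis, Turdus.

19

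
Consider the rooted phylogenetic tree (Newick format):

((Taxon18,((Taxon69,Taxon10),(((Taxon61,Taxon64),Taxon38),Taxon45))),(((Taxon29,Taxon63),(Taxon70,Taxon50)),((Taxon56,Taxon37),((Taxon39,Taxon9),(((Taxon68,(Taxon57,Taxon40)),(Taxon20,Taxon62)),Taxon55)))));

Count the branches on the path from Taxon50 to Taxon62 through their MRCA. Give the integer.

9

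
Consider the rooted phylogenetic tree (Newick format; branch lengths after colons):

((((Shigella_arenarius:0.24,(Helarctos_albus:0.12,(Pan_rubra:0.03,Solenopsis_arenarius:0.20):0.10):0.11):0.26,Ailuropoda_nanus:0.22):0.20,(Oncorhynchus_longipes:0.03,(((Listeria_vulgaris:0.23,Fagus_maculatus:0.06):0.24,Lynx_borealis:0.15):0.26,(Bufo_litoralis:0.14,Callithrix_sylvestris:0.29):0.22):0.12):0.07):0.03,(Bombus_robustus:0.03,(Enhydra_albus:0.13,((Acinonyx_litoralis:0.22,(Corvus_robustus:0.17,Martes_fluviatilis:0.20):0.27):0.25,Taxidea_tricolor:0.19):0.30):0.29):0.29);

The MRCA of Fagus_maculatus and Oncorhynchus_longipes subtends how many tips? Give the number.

6

The MRCA of Fagus_maculatus and Oncorhynchus_longipes is the node subtending (Oncorhynchus_longipes,(((Listeria_vulgaris,Fagus_maculatus),Lynx_borealis),(Bufo_litoralis,Callithrix_sylvestris))).
That clade contains 6 terminal taxa: Bufo_litoralis, Callithrix_sylvestris, Fagus_maculatus, Listeria_vulgaris, Lynx_borealis, Oncorhynchus_longipes.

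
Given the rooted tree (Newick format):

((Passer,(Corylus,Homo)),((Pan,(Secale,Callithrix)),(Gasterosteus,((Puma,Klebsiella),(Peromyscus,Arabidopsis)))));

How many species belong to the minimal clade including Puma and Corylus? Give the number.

The MRCA of Puma and Corylus is the root, so the clade is the entire tree.
That clade contains 11 terminal taxa: Arabidopsis, Callithrix, Corylus, Gasterosteus, Homo, Klebsiella, Pan, Passer, Peromyscus, Puma, Secale.

11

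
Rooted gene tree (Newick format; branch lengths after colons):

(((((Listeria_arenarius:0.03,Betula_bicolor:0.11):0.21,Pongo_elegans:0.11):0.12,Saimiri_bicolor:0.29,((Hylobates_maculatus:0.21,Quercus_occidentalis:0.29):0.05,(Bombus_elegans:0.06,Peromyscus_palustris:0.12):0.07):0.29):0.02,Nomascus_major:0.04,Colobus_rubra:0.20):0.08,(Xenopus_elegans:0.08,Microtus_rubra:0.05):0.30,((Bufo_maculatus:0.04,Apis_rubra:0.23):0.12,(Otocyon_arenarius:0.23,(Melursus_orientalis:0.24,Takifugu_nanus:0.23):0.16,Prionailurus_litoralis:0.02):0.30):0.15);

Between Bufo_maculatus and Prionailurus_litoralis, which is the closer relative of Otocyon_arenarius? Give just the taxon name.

Prionailurus_litoralis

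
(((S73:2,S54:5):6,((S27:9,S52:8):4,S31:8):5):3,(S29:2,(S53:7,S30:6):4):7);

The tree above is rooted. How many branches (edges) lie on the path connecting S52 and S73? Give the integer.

The MRCA of S52 and S73 is the node subtending ((S73,S54),((S27,S52),S31)).
From S52 up to that node: 3 branches. From S73 up to the same node: 2 branches. Total: 3 + 2 = 5.

5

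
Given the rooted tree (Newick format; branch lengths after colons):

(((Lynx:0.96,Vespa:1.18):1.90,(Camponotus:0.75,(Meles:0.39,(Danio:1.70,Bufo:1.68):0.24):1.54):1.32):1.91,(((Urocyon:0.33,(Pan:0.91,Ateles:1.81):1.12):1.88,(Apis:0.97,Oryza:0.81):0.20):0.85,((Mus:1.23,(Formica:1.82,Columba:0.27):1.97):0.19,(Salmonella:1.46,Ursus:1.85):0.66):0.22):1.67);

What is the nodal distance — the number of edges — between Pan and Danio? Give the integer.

10

The MRCA of Pan and Danio is the root of the tree.
From Pan up to that node: 5 branches. From Danio up to the same node: 5 branches. Total: 5 + 5 = 10.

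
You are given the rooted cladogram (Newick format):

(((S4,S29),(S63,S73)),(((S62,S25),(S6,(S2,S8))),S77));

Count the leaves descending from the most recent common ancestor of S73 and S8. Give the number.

The MRCA of S73 and S8 is the root, so the clade is the entire tree.
That clade contains 10 terminal taxa: S2, S25, S29, S4, S6, S62, S63, S73, S77, S8.

10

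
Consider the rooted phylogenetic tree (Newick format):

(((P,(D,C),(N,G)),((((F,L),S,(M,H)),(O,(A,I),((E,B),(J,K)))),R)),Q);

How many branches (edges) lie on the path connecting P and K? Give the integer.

8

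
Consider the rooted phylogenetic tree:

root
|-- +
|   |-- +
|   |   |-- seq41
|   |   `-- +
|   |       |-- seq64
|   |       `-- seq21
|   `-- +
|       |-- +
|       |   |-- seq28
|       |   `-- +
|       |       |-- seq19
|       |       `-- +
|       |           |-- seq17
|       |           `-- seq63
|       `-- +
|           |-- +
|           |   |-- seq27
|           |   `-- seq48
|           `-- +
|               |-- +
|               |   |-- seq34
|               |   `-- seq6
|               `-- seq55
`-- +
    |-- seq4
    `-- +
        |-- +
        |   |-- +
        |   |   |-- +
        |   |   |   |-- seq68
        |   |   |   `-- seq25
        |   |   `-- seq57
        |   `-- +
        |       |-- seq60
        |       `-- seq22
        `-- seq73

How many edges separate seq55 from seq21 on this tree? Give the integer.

7

The MRCA of seq55 and seq21 is the node subtending ((seq41,(seq64,seq21)),((seq28,(seq19,(seq17,seq63))),((seq27,seq48),((seq34,seq6),seq55)))).
From seq55 up to that node: 4 branches. From seq21 up to the same node: 3 branches. Total: 4 + 3 = 7.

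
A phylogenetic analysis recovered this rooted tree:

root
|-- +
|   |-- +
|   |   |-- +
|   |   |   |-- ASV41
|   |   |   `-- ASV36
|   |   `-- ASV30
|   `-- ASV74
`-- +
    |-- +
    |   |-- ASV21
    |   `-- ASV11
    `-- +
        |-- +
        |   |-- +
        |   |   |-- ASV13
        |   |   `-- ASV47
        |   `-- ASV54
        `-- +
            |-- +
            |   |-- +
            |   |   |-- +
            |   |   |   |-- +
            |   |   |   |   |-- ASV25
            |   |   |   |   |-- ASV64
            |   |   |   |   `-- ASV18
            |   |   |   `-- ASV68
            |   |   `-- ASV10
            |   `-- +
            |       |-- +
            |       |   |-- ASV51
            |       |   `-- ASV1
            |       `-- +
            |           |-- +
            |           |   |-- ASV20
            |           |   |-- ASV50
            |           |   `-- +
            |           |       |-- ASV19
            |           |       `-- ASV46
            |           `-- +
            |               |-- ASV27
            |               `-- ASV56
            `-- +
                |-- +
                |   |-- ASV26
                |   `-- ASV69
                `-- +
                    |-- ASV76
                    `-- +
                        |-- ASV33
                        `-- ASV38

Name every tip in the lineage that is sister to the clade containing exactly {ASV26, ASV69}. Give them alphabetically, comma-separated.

ASV33, ASV38, ASV76

The clade containing exactly {ASV26, ASV69} attaches to the tree at the node subtending ((ASV26,ASV69),(ASV76,(ASV33,ASV38))).
The other lineage descending from that same node — the sister group — is (ASV76,(ASV33,ASV38)); its 3 tips in alphabetical order are the answer.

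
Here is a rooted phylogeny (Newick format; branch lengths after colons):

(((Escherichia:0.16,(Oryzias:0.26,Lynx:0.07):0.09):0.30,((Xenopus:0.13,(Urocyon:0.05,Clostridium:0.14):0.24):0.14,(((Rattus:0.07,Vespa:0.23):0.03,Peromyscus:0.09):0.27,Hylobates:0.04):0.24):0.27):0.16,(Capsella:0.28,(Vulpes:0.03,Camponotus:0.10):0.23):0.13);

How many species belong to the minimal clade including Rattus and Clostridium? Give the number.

7

The MRCA of Rattus and Clostridium is the node subtending ((Xenopus,(Urocyon,Clostridium)),(((Rattus,Vespa),Peromyscus),Hylobates)).
That clade contains 7 terminal taxa: Clostridium, Hylobates, Peromyscus, Rattus, Urocyon, Vespa, Xenopus.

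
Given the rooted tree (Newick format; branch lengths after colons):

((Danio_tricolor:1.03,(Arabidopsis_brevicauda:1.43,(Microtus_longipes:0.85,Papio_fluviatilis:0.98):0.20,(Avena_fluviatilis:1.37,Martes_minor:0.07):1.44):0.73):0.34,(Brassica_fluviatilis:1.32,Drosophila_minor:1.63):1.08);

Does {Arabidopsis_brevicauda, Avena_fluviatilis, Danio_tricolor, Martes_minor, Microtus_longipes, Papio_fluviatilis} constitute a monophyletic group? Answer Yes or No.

The most recent common ancestor of these taxa subtends (Danio_tricolor,(Arabidopsis_brevicauda,(Microtus_longipes,Papio_fluviatilis),(Avena_fluviatilis,Martes_minor))).
That clade has exactly 6 tips — every listed taxon and nothing else — so the group is monophyletic.

Yes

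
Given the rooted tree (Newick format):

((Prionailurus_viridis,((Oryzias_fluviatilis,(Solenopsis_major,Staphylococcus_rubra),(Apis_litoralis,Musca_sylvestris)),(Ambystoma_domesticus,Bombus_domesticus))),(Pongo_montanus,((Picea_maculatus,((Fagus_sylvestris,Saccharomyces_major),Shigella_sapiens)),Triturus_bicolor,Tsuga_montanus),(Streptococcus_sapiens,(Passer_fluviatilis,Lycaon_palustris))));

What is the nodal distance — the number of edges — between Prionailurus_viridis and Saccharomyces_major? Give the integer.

The MRCA of Prionailurus_viridis and Saccharomyces_major is the root of the tree.
From Prionailurus_viridis up to that node: 2 branches. From Saccharomyces_major up to the same node: 6 branches. Total: 2 + 6 = 8.

8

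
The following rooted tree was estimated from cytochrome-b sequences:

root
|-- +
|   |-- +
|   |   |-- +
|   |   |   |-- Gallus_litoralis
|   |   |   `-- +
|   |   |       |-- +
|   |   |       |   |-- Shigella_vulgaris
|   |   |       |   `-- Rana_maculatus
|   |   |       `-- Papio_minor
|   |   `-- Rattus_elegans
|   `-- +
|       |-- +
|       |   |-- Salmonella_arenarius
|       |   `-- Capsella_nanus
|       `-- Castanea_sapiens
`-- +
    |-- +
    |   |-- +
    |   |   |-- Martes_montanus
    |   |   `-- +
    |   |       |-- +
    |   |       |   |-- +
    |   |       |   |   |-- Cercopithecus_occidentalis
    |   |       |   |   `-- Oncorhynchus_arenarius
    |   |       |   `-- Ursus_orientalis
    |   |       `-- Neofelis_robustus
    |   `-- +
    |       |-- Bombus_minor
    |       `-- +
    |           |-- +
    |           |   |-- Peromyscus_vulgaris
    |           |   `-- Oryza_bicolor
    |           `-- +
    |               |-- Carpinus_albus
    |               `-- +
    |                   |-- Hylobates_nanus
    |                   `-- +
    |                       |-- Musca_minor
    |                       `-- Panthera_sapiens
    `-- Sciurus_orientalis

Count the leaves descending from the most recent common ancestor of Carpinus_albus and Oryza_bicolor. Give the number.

The MRCA of Carpinus_albus and Oryza_bicolor is the node subtending ((Peromyscus_vulgaris,Oryza_bicolor),(Carpinus_albus,(Hylobates_nanus,(Musca_minor,Panthera_sapiens)))).
That clade contains 6 terminal taxa: Carpinus_albus, Hylobates_nanus, Musca_minor, Oryza_bicolor, Panthera_sapiens, Peromyscus_vulgaris.

6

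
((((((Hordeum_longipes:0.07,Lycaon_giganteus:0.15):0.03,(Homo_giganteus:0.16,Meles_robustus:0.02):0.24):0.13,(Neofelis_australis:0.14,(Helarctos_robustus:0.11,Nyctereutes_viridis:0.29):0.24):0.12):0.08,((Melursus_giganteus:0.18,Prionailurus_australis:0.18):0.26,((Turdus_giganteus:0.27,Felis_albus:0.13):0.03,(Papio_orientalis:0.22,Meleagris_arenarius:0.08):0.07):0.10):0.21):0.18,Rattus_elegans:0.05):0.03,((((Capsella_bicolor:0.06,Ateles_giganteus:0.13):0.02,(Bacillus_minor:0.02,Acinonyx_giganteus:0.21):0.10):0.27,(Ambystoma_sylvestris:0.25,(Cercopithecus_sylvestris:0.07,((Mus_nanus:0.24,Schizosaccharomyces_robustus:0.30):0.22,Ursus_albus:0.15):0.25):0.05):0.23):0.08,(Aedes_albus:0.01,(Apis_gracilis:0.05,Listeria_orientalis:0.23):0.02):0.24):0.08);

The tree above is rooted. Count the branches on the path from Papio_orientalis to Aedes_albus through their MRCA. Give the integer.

9

The MRCA of Papio_orientalis and Aedes_albus is the root of the tree.
From Papio_orientalis up to that node: 6 branches. From Aedes_albus up to the same node: 3 branches. Total: 6 + 3 = 9.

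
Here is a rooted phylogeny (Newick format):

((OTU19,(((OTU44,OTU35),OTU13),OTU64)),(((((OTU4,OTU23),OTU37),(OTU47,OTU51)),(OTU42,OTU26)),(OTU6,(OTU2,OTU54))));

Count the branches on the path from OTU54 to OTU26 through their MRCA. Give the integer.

The MRCA of OTU54 and OTU26 is the node subtending (((((OTU4,OTU23),OTU37),(OTU47,OTU51)),(OTU42,OTU26)),(OTU6,(OTU2,OTU54))).
From OTU54 up to that node: 3 branches. From OTU26 up to the same node: 3 branches. Total: 3 + 3 = 6.

6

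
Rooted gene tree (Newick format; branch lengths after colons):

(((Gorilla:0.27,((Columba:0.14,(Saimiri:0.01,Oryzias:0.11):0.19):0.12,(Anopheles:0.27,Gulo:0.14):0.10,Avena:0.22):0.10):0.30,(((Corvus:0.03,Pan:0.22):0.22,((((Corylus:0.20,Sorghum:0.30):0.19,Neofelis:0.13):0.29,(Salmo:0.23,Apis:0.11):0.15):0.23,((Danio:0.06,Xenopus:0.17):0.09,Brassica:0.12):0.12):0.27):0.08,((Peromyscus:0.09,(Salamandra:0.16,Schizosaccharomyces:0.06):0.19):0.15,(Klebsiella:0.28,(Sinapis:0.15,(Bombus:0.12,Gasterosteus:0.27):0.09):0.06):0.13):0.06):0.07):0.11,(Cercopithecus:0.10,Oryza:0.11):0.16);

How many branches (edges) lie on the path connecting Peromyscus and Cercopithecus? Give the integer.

The MRCA of Peromyscus and Cercopithecus is the root of the tree.
From Peromyscus up to that node: 5 branches. From Cercopithecus up to the same node: 2 branches. Total: 5 + 2 = 7.

7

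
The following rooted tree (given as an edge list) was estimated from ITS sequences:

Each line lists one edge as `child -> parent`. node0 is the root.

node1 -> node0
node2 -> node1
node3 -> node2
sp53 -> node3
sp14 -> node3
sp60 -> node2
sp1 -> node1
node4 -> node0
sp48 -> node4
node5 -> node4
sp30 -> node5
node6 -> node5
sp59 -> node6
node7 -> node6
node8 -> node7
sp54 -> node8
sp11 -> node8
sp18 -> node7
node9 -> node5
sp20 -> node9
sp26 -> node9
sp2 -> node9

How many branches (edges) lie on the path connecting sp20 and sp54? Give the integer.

The MRCA of sp20 and sp54 is the node subtending (sp30,(sp59,((sp54,sp11),sp18)),(sp20,sp26,sp2)).
From sp20 up to that node: 2 branches. From sp54 up to the same node: 4 branches. Total: 2 + 4 = 6.

6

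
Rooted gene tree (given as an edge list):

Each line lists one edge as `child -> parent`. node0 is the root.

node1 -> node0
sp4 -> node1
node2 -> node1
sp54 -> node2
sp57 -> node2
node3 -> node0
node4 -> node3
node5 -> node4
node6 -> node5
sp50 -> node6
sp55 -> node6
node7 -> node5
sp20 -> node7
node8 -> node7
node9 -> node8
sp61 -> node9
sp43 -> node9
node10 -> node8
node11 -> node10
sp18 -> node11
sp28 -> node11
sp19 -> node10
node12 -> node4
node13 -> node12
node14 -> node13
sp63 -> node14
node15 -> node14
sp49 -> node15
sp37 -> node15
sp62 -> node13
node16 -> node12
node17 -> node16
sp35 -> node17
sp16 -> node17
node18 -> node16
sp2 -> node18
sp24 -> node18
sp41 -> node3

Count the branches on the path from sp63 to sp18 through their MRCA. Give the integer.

10

The MRCA of sp63 and sp18 is the node subtending (((sp50,sp55),(sp20,((sp61,sp43),((sp18,sp28),sp19)))),(((sp63,(sp49,sp37)),sp62),((sp35,sp16),(sp2,sp24)))).
From sp63 up to that node: 4 branches. From sp18 up to the same node: 6 branches. Total: 4 + 6 = 10.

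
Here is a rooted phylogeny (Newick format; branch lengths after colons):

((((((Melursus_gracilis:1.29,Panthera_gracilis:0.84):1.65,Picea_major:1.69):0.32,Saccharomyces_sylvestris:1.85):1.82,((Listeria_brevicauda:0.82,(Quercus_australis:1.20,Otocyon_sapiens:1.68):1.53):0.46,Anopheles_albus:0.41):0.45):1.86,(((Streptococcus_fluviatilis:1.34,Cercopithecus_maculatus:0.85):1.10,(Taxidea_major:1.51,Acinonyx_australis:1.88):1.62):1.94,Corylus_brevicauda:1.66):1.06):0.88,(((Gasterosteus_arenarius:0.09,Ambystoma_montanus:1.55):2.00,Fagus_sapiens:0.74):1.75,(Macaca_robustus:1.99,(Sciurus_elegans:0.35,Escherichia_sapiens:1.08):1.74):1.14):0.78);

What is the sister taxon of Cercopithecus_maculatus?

Streptococcus_fluviatilis

Cercopithecus_maculatus attaches to the tree at the node subtending (Streptococcus_fluviatilis,Cercopithecus_maculatus).
The other lineage descending from that same node — the sister group — is the single tip Streptococcus_fluviatilis.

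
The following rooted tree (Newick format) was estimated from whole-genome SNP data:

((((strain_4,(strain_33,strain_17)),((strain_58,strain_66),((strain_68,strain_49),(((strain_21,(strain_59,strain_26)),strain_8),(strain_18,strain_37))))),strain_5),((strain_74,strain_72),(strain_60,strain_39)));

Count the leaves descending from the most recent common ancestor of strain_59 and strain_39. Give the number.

18

The MRCA of strain_59 and strain_39 is the root, so the clade is the entire tree.
That clade contains 18 terminal taxa: strain_17, strain_18, strain_21, strain_26, strain_33, strain_37, strain_39, strain_4, strain_49, strain_5, strain_58, strain_59, strain_60, strain_66, strain_68, strain_72, strain_74, strain_8.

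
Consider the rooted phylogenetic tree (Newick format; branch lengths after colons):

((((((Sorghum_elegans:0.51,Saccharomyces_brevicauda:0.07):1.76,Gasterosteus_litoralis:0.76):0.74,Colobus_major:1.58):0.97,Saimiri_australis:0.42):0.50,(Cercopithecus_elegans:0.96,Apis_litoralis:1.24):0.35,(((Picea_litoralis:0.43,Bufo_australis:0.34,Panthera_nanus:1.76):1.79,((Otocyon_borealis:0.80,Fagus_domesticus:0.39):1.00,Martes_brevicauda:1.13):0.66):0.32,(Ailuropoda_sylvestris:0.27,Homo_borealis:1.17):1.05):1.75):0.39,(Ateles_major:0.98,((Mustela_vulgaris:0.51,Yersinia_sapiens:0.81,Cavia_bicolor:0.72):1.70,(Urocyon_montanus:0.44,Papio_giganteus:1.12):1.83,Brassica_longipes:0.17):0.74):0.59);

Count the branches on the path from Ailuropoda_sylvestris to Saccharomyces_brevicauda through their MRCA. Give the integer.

8

The MRCA of Ailuropoda_sylvestris and Saccharomyces_brevicauda is the node subtending (((((Sorghum_elegans,Saccharomyces_brevicauda),Gasterosteus_litoralis),Colobus_major),Saimiri_australis),(Cercopithecus_elegans,Apis_litoralis),(((Picea_litoralis,Bufo_australis,Panthera_nanus),((Otocyon_borealis,Fagus_domesticus),Martes_brevicauda)),(Ailuropoda_sylvestris,Homo_borealis))).
From Ailuropoda_sylvestris up to that node: 3 branches. From Saccharomyces_brevicauda up to the same node: 5 branches. Total: 3 + 5 = 8.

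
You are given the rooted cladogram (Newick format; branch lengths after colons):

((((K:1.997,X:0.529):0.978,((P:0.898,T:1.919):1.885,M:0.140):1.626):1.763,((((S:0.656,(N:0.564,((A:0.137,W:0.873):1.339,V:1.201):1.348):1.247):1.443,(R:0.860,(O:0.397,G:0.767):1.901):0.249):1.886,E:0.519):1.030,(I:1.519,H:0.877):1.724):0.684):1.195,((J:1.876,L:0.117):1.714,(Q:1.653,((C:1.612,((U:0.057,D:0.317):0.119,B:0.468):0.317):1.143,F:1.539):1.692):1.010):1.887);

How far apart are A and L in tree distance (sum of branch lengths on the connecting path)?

14.027

The path runs A → … → MRCA → … → L; the MRCA is the root of the tree.
Branch lengths along that path: 0.137 + 1.339 + 1.348 + 1.247 + 1.443 + 1.886 + 1.030 + 0.684 + 1.195 + 1.887 + 1.714 + 0.117 = 14.027.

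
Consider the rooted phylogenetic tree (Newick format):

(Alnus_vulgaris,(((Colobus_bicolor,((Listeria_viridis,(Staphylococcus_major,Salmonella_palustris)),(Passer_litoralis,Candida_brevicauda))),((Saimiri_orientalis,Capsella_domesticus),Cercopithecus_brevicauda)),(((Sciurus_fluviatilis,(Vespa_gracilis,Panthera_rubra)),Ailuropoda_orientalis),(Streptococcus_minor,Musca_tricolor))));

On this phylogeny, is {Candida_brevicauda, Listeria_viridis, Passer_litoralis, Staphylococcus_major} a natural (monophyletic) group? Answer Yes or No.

No

The MRCA of the listed taxa subtends ((Listeria_viridis,(Staphylococcus_major,Salmonella_palustris)),(Passer_litoralis,Candida_brevicauda)).
That clade also contains Salmonella_palustris, which is not in the proposed group, so the group is not monophyletic.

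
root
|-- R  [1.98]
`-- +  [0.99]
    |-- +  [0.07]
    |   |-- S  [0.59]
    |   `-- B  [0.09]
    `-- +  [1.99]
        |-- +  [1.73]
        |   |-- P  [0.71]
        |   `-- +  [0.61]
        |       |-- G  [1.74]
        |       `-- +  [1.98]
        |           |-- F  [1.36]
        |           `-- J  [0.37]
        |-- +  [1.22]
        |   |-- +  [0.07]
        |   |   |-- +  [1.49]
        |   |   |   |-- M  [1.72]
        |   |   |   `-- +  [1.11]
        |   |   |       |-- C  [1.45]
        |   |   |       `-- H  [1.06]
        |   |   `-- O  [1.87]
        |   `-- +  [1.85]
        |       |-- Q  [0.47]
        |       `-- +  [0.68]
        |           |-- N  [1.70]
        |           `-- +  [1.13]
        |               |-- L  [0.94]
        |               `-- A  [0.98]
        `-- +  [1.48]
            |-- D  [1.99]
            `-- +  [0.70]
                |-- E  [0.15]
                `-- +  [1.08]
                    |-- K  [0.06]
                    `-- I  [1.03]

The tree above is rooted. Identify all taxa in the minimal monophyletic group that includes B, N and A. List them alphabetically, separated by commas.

A, B, C, D, E, F, G, H, I, J, K, L, M, N, O, P, Q, S

Tracing B: it sits inside (S,B).
Tracing N: it sits inside (N,(L,A)).
Tracing A: it sits inside (L,A).
The smallest clade enclosing all 3 is ((S,B),((P,(G,(F,J))),(((M,(C,H)),O),(Q,(N,(L,A)))),(D,(E,(K,I))))); the answer is its 18 terminal taxa in alphabetical order.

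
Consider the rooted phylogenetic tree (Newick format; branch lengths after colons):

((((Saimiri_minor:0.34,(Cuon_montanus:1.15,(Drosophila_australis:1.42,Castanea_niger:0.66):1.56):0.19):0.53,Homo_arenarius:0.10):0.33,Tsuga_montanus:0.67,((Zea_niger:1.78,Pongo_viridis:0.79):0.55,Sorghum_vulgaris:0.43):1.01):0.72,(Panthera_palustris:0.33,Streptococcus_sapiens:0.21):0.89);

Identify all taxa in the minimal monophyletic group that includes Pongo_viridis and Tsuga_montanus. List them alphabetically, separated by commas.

Tracing Pongo_viridis: it sits inside (Zea_niger,Pongo_viridis).
Tracing Tsuga_montanus: it sits inside (((Saimiri_minor,(Cuon_montanus,(Drosophila_australis,Castanea_niger))),Homo_arenarius),Tsuga_montanus,((Zea_niger,Pongo_viridis),Sorghum_vulgaris)).
The smallest clade enclosing both is (((Saimiri_minor,(Cuon_montanus,(Drosophila_australis,Castanea_niger))),Homo_arenarius),Tsuga_montanus,((Zea_niger,Pongo_viridis),Sorghum_vulgaris)); the answer is its 9 terminal taxa in alphabetical order.

Castanea_niger, Cuon_montanus, Drosophila_australis, Homo_arenarius, Pongo_viridis, Saimiri_minor, Sorghum_vulgaris, Tsuga_montanus, Zea_niger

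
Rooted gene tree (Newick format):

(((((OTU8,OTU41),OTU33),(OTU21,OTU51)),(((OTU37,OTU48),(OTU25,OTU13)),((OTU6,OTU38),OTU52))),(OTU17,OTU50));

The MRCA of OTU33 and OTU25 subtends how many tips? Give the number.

12

The MRCA of OTU33 and OTU25 is the node subtending ((((OTU8,OTU41),OTU33),(OTU21,OTU51)),(((OTU37,OTU48),(OTU25,OTU13)),((OTU6,OTU38),OTU52))).
That clade contains 12 terminal taxa: OTU13, OTU21, OTU25, OTU33, OTU37, OTU38, OTU41, OTU48, OTU51, OTU52, OTU6, OTU8.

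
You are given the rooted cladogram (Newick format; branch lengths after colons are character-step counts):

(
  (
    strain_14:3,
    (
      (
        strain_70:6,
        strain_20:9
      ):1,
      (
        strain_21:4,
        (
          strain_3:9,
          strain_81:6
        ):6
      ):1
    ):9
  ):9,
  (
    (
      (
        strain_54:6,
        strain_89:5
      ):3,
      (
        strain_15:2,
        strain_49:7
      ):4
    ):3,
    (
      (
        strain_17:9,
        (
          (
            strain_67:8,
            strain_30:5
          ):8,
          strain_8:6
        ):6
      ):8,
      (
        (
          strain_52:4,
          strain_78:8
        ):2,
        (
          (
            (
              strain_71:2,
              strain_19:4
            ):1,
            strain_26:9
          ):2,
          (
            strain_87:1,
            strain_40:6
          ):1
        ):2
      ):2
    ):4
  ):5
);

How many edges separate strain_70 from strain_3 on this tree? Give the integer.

5

The MRCA of strain_70 and strain_3 is the node subtending ((strain_70,strain_20),(strain_21,(strain_3,strain_81))).
From strain_70 up to that node: 2 branches. From strain_3 up to the same node: 3 branches. Total: 2 + 3 = 5.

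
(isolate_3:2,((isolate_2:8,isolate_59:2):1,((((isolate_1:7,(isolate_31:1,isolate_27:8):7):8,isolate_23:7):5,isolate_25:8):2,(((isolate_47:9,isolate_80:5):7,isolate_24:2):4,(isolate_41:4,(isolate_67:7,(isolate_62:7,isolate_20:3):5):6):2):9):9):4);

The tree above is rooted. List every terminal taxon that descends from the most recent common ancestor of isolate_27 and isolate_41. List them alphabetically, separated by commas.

Tracing isolate_27: it sits inside (isolate_31,isolate_27).
Tracing isolate_41: it sits inside (isolate_41,(isolate_67,(isolate_62,isolate_20))).
The smallest clade enclosing both is ((((isolate_1,(isolate_31,isolate_27)),isolate_23),isolate_25),(((isolate_47,isolate_80),isolate_24),(isolate_41,(isolate_67,(isolate_62,isolate_20))))); the answer is its 12 terminal taxa in alphabetical order.

isolate_1, isolate_20, isolate_23, isolate_24, isolate_25, isolate_27, isolate_31, isolate_41, isolate_47, isolate_62, isolate_67, isolate_80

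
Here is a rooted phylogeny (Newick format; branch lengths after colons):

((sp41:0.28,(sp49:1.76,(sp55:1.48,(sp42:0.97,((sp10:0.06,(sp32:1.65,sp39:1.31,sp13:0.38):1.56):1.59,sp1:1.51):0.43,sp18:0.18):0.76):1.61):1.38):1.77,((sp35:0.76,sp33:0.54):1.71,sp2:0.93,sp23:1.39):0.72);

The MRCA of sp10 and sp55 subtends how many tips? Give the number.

The MRCA of sp10 and sp55 is the node subtending (sp55,(sp42,((sp10,(sp32,sp39,sp13)),sp1),sp18)).
That clade contains 8 terminal taxa: sp1, sp10, sp13, sp18, sp32, sp39, sp42, sp55.

8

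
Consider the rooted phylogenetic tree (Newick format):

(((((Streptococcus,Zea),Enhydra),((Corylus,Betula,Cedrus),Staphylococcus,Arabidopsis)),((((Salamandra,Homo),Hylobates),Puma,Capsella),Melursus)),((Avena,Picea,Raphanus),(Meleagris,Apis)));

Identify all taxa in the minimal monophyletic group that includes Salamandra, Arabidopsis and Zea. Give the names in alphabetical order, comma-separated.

Arabidopsis, Betula, Capsella, Cedrus, Corylus, Enhydra, Homo, Hylobates, Melursus, Puma, Salamandra, Staphylococcus, Streptococcus, Zea

Tracing Salamandra: it sits inside (Salamandra,Homo).
Tracing Arabidopsis: it sits inside ((Corylus,Betula,Cedrus),Staphylococcus,Arabidopsis).
Tracing Zea: it sits inside (Streptococcus,Zea).
The smallest clade enclosing all 3 is ((((Streptococcus,Zea),Enhydra),((Corylus,Betula,Cedrus),Staphylococcus,Arabidopsis)),((((Salamandra,Homo),Hylobates),Puma,Capsella),Melursus)); the answer is its 14 terminal taxa in alphabetical order.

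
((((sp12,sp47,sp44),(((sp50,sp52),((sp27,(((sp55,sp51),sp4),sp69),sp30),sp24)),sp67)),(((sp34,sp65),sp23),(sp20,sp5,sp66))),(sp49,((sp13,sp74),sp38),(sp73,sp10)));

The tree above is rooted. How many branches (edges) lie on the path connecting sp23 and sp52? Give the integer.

8

The MRCA of sp23 and sp52 is the node subtending (((sp12,sp47,sp44),(((sp50,sp52),((sp27,(((sp55,sp51),sp4),sp69),sp30),sp24)),sp67)),(((sp34,sp65),sp23),(sp20,sp5,sp66))).
From sp23 up to that node: 3 branches. From sp52 up to the same node: 5 branches. Total: 3 + 5 = 8.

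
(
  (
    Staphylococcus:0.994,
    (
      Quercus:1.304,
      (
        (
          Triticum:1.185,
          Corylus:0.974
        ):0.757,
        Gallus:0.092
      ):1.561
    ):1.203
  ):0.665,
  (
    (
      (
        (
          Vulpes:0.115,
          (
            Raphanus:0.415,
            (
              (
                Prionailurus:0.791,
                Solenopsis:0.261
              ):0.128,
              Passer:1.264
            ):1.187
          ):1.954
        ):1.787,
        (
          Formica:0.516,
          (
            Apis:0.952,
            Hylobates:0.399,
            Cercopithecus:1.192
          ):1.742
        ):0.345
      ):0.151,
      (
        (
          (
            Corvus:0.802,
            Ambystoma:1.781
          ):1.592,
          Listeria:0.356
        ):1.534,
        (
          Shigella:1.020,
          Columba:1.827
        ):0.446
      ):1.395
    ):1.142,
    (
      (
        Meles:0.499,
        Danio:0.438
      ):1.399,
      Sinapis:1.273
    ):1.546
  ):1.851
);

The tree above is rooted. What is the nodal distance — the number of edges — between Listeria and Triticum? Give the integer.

The MRCA of Listeria and Triticum is the root of the tree.
From Listeria up to that node: 5 branches. From Triticum up to the same node: 5 branches. Total: 5 + 5 = 10.

10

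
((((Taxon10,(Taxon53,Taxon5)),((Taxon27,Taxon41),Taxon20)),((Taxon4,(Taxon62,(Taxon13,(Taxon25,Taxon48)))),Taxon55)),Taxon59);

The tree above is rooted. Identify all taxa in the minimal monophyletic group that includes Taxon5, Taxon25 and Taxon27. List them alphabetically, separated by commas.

Tracing Taxon5: it sits inside (Taxon53,Taxon5).
Tracing Taxon25: it sits inside (Taxon25,Taxon48).
Tracing Taxon27: it sits inside (Taxon27,Taxon41).
The smallest clade enclosing all 3 is (((Taxon10,(Taxon53,Taxon5)),((Taxon27,Taxon41),Taxon20)),((Taxon4,(Taxon62,(Taxon13,(Taxon25,Taxon48)))),Taxon55)); the answer is its 12 terminal taxa in alphabetical order.

Taxon10, Taxon13, Taxon20, Taxon25, Taxon27, Taxon4, Taxon41, Taxon48, Taxon5, Taxon53, Taxon55, Taxon62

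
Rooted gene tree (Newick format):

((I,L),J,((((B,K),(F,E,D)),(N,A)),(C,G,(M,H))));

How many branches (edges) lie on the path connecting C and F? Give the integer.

The MRCA of C and F is the node subtending ((((B,K),(F,E,D)),(N,A)),(C,G,(M,H))).
From C up to that node: 2 branches. From F up to the same node: 4 branches. Total: 2 + 4 = 6.

6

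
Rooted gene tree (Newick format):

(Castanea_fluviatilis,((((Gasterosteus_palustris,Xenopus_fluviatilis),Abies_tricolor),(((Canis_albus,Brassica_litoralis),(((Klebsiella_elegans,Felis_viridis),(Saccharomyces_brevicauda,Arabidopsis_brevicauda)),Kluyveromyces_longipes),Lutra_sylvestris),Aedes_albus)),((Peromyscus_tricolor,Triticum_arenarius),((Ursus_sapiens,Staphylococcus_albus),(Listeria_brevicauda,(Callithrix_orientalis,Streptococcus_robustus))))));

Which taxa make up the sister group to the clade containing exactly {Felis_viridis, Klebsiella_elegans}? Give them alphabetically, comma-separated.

The clade containing exactly {Felis_viridis, Klebsiella_elegans} attaches to the tree at the node subtending ((Klebsiella_elegans,Felis_viridis),(Saccharomyces_brevicauda,Arabidopsis_brevicauda)).
The other lineage descending from that same node — the sister group — is (Saccharomyces_brevicauda,Arabidopsis_brevicauda); its 2 tips in alphabetical order are the answer.

Arabidopsis_brevicauda, Saccharomyces_brevicauda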